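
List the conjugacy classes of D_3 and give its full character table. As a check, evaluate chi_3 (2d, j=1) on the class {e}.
Conjugacy classes: {e} of size 1, {r^1, r^2} of size 2, {s, sr, ..., sr^2} of size 3.
Character table:
  irrep \ class              {e} (size 1)  {r^1, r^2} (size 2)  {s, sr, ..., sr^2} (size 3)
  chi_1 (triv)               1             1                    1                          
  chi_2 (sign: r->1, s->-1)  1             1                    -1                         
  chi_3 (2d, j=1)            2             -1                   0                          

Spot check: chi_3 (2d, j=1) on {e} = 2.

Working: D_3 has order 2*3 = 6 with 3 conjugacy classes, hence 3 irreducibles. Sum of squared dims 1 + 1 + 4 = 6 = |G|. Linear characters come from the abelianisation; the 2-dimensional irreps have character r^k -> 2*cos(2*pi*j*k/3), reflections -> 0.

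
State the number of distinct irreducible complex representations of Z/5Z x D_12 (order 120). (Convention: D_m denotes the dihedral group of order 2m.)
45

Why: The number of irreducible complex representations of a finite group equals its number of conjugacy classes. For a direct product, #classes(G x H) = #classes(G) * #classes(H). Z/5Z has 5 classes (abelian), D_12 has 9 classes, so 5 * 9 = 45, so Z/5Z x D_12 (order 120) has exactly 45 irreducible complex representations.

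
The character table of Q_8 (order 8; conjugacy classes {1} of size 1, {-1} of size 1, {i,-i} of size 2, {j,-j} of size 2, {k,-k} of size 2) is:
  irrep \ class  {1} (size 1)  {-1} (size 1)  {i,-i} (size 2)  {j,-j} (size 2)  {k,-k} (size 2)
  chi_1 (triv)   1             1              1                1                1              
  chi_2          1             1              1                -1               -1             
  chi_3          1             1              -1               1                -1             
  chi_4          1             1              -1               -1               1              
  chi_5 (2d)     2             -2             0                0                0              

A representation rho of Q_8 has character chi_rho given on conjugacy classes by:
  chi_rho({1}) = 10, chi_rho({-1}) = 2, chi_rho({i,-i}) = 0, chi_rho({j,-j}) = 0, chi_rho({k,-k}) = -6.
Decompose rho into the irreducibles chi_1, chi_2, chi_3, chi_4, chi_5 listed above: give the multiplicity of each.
Multiplicities: chi_1: 0, chi_2: 3, chi_3: 3, chi_4: 0, chi_5: 2.

Solution. Use <chi_rho, chi> = (1/|G|) sum_C |C| * chi_rho(C) * conj(chi(C)) with |G| = 8 for each irreducible chi in the table:
  <chi_rho, chi_1> = (1/8)[1*(10)*conj(1) + 1*(2)*conj(1) + 2*(0)*conj(1) + 2*(0)*conj(1) + 2*(-6)*conj(1)]
      = (1/8)[(10) + (2) + (0) + (0) + (-12)] = 0/8 = 0
  <chi_rho, chi_2> = (1/8)[1*(10)*conj(1) + 1*(2)*conj(1) + 2*(0)*conj(1) + 2*(0)*conj(-1) + 2*(-6)*conj(-1)]
      = (1/8)[(10) + (2) + (0) + (0) + (12)] = 24/8 = 3
  <chi_rho, chi_3> = (1/8)[1*(10)*conj(1) + 1*(2)*conj(1) + 2*(0)*conj(-1) + 2*(0)*conj(1) + 2*(-6)*conj(-1)]
      = (1/8)[(10) + (2) + (0) + (0) + (12)] = 24/8 = 3
  <chi_rho, chi_4> = (1/8)[1*(10)*conj(1) + 1*(2)*conj(1) + 2*(0)*conj(-1) + 2*(0)*conj(-1) + 2*(-6)*conj(1)]
      = (1/8)[(10) + (2) + (0) + (0) + (-12)] = 0/8 = 0
  <chi_rho, chi_5> = (1/8)[1*(10)*conj(2) + 1*(2)*conj(-2) + 2*(0)*conj(0) + 2*(0)*conj(0) + 2*(-6)*conj(0)]
      = (1/8)[(20) + (-4) + (0) + (0) + (0)] = 16/8 = 2
Dimension check: dim(rho) = sum (mult * dim) = 0*1 + 3*1 + 3*1 + 0*1 + 2*2 = 10 = chi_rho(e) = 10.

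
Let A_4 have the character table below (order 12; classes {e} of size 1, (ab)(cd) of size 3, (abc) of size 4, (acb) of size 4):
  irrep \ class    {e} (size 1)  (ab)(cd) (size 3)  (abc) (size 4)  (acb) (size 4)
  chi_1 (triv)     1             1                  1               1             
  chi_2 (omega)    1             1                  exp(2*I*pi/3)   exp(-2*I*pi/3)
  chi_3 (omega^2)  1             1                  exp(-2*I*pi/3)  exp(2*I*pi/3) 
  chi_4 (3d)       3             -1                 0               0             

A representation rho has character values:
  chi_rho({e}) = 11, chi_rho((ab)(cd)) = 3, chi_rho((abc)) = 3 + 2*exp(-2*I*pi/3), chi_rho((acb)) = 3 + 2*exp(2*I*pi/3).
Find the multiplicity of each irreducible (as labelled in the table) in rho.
Multiplicities: chi_1: 3, chi_2: 0, chi_3: 2, chi_4: 2.

Details: Use <chi_rho, chi> = (1/|G|) sum_C |C| * chi_rho(C) * conj(chi(C)) with |G| = 12 for each irreducible chi in the table:
  <chi_rho, chi_1> = (1/12)[1*(11)*conj(1) + 3*(3)*conj(1) + 4*(3 + 2*exp(-2*I*pi/3))*conj(1) + 4*(3 + 2*exp(2*I*pi/3))*conj(1)]
      = (1/12)[(11) + (9) + (12 + 8*exp(-2*I*pi/3)) + (12 + 8*exp(2*I*pi/3))] = 36/12 = 3
  <chi_rho, chi_2> = (1/12)[1*(11)*conj(1) + 3*(3)*conj(1) + 4*(3 + 2*exp(-2*I*pi/3))*conj(exp(2*I*pi/3)) + 4*(3 + 2*exp(2*I*pi/3))*conj(exp(-2*I*pi/3))]
      = (1/12)[(11) + (9) + (12*exp(-2*I*pi/3) + 8*exp(2*I*pi/3)) + (8*exp(-2*I*pi/3) + 12*exp(2*I*pi/3))] = 0/12 = 0
  <chi_rho, chi_3> = (1/12)[1*(11)*conj(1) + 3*(3)*conj(1) + 4*(3 + 2*exp(-2*I*pi/3))*conj(exp(-2*I*pi/3)) + 4*(3 + 2*exp(2*I*pi/3))*conj(exp(2*I*pi/3))]
      = (1/12)[(11) + (9) + (8 + 12*exp(2*I*pi/3)) + (8 + 12*exp(-2*I*pi/3))] = 24/12 = 2
  <chi_rho, chi_4> = (1/12)[1*(11)*conj(3) + 3*(3)*conj(-1) + 4*(3 + 2*exp(-2*I*pi/3))*conj(0) + 4*(3 + 2*exp(2*I*pi/3))*conj(0)]
      = (1/12)[(33) + (-9) + (0) + (0)] = 24/12 = 2
(Exp terms are combined using exp(i*s)*conj(exp(i*t)) = exp(i*(s-t)), and sums of them are collapsed using the identity that for every m > 1 the m distinct m-th roots of unity sum to 0, e.g. 1 + exp(2*I*pi/3) + exp(-2*I*pi/3) = 0.)
Dimension check: dim(rho) = sum (mult * dim) = 3*1 + 0*1 + 2*1 + 2*3 = 11 = chi_rho(e) = 11.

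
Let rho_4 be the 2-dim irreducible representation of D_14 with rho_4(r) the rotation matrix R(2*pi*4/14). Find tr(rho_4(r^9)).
chi_{rho_4}(r^9) = 2*cos(2*pi*4*9/14) = -2*cos(pi/7)

Details: rho_4(r^9) is rotation by angle 2*pi*4*9/14, whose trace is 2*cos(2*pi*4*9/14) = -2*cos(pi/7).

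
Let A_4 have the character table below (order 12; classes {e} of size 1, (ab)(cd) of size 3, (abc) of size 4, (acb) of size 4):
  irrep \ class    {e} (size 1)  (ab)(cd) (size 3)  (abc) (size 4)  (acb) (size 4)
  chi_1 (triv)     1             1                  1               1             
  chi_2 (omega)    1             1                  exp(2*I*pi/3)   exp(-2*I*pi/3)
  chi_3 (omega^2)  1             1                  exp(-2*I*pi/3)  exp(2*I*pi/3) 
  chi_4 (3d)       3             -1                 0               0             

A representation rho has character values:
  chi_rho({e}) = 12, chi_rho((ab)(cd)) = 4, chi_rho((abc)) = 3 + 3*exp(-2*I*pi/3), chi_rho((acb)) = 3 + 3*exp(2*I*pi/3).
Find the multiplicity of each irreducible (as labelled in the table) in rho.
Multiplicities: chi_1: 3, chi_2: 0, chi_3: 3, chi_4: 2.

Details: Use <chi_rho, chi> = (1/|G|) sum_C |C| * chi_rho(C) * conj(chi(C)) with |G| = 12 for each irreducible chi in the table:
  <chi_rho, chi_1> = (1/12)[1*(12)*conj(1) + 3*(4)*conj(1) + 4*(3 + 3*exp(-2*I*pi/3))*conj(1) + 4*(3 + 3*exp(2*I*pi/3))*conj(1)]
      = (1/12)[(12) + (12) + (12 + 12*exp(-2*I*pi/3)) + (12 + 12*exp(2*I*pi/3))] = 36/12 = 3
  <chi_rho, chi_2> = (1/12)[1*(12)*conj(1) + 3*(4)*conj(1) + 4*(3 + 3*exp(-2*I*pi/3))*conj(exp(2*I*pi/3)) + 4*(3 + 3*exp(2*I*pi/3))*conj(exp(-2*I*pi/3))]
      = (1/12)[(12) + (12) + (-12) + (-12)] = 0/12 = 0
  <chi_rho, chi_3> = (1/12)[1*(12)*conj(1) + 3*(4)*conj(1) + 4*(3 + 3*exp(-2*I*pi/3))*conj(exp(-2*I*pi/3)) + 4*(3 + 3*exp(2*I*pi/3))*conj(exp(2*I*pi/3))]
      = (1/12)[(12) + (12) + (12 + 12*exp(2*I*pi/3)) + (12 + 12*exp(-2*I*pi/3))] = 36/12 = 3
  <chi_rho, chi_4> = (1/12)[1*(12)*conj(3) + 3*(4)*conj(-1) + 4*(3 + 3*exp(-2*I*pi/3))*conj(0) + 4*(3 + 3*exp(2*I*pi/3))*conj(0)]
      = (1/12)[(36) + (-12) + (0) + (0)] = 24/12 = 2
(Exp terms are combined using exp(i*s)*conj(exp(i*t)) = exp(i*(s-t)), and sums of them are collapsed using the identity that for every m > 1 the m distinct m-th roots of unity sum to 0, e.g. 1 + exp(2*I*pi/3) + exp(-2*I*pi/3) = 0.)
Dimension check: dim(rho) = sum (mult * dim) = 3*1 + 0*1 + 3*1 + 2*3 = 12 = chi_rho(e) = 12.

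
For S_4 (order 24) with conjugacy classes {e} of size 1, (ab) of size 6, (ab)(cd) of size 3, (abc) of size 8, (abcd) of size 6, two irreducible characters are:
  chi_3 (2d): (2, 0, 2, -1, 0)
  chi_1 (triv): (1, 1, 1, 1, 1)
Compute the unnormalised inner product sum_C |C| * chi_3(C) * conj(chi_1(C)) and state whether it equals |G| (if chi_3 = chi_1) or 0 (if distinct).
Sum = 0; so <chi_3, chi_1> = 0 (distinct irreducibles are orthogonal).

Justification: Compute term by term over conjugacy classes (|C| * chi_3(C) * conj(chi_1(C))):
  1*(2)*conj(1) + 6*(0)*conj(1) + 3*(2)*conj(1) + 8*(-1)*conj(1) + 6*(0)*conj(1)
  = (2) + (0) + (6) + (-8) + (0)
  = 0.
Dividing by |G| = 24 gives 0/24 = 0, matching the row-orthogonality relation <chi_3, chi_1> = [chi_3 = chi_1].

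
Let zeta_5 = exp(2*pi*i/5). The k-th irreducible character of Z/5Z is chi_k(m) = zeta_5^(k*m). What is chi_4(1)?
chi_4(1) = zeta_5^4 = exp(-2*I*pi/5)

Proof sketch: chi_4(1) = zeta_5^(4*1) = zeta_5^4. Since zeta_5^5 = 1, this equals zeta_5^4 = exp(2*pi*i*4/5) = exp(-2*I*pi/5).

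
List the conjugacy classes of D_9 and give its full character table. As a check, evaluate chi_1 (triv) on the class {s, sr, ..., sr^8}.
Conjugacy classes: {e} of size 1, {r^1, r^8} of size 2, {r^2, r^7} of size 2, {r^3, r^6} of size 2, {r^4, r^5} of size 2, {s, sr, ..., sr^8} of size 9.
Character table:
  irrep \ class              {e} (size 1)  {r^1, r^8} (size 2)  {r^2, r^7} (size 2)  {r^3, r^6} (size 2)  {r^4, r^5} (size 2)  {s, sr, ..., sr^8} (size 9)
  chi_1 (triv)               1             1                    1                    1                    1                    1                          
  chi_2 (sign: r->1, s->-1)  1             1                    1                    1                    1                    -1                         
  chi_3 (2d, j=1)            2             2*cos(2*pi/9)        2*cos(4*pi/9)        -1                   -2*cos(pi/9)         0                          
  chi_4 (2d, j=2)            2             2*cos(4*pi/9)        -2*cos(pi/9)         -1                   2*cos(2*pi/9)        0                          
  chi_5 (2d, j=3)            2             -1                   -1                   2                    -1                   0                          
  chi_6 (2d, j=4)            2             -2*cos(pi/9)         2*cos(2*pi/9)        -1                   2*cos(4*pi/9)        0                          

Spot check: chi_1 (triv) on {s, sr, ..., sr^8} = 1.

Working: D_9 has order 2*9 = 18 with 6 conjugacy classes, hence 6 irreducibles. Sum of squared dims 1 + 1 + 4 + 4 + 4 + 4 = 18 = |G|. Linear characters come from the abelianisation; the 2-dimensional irreps have character r^k -> 2*cos(2*pi*j*k/9), reflections -> 0.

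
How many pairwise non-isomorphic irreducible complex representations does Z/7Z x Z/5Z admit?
35

Explanation: The number of irreducible complex representations of a finite group equals its number of conjugacy classes. Z/7Z x Z/5Z is abelian of order 35, so every element is its own conjugacy class: 35 classes, so Z/7Z x Z/5Z (order 35) has exactly 35 irreducible complex representations.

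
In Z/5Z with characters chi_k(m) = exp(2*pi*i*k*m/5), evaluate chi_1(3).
chi_1(3) = zeta_5^3 = exp(-4*I*pi/5)

Argument: chi_1(3) = zeta_5^(1*3) = zeta_5^3. Since zeta_5^5 = 1, this equals zeta_5^3 = exp(2*pi*i*3/5) = exp(-4*I*pi/5).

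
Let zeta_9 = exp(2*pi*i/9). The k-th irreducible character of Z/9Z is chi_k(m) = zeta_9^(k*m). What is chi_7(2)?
chi_7(2) = zeta_9^14 = exp(-8*I*pi/9)

Solution. chi_7(2) = zeta_9^(7*2) = zeta_9^14. Since zeta_9^9 = 1, this equals zeta_9^5 = exp(2*pi*i*5/9) = exp(-8*I*pi/9).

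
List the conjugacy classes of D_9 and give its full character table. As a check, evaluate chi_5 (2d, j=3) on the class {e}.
Conjugacy classes: {e} of size 1, {r^1, r^8} of size 2, {r^2, r^7} of size 2, {r^3, r^6} of size 2, {r^4, r^5} of size 2, {s, sr, ..., sr^8} of size 9.
Character table:
  irrep \ class              {e} (size 1)  {r^1, r^8} (size 2)  {r^2, r^7} (size 2)  {r^3, r^6} (size 2)  {r^4, r^5} (size 2)  {s, sr, ..., sr^8} (size 9)
  chi_1 (triv)               1             1                    1                    1                    1                    1                          
  chi_2 (sign: r->1, s->-1)  1             1                    1                    1                    1                    -1                         
  chi_3 (2d, j=1)            2             2*cos(2*pi/9)        2*cos(4*pi/9)        -1                   -2*cos(pi/9)         0                          
  chi_4 (2d, j=2)            2             2*cos(4*pi/9)        -2*cos(pi/9)         -1                   2*cos(2*pi/9)        0                          
  chi_5 (2d, j=3)            2             -1                   -1                   2                    -1                   0                          
  chi_6 (2d, j=4)            2             -2*cos(pi/9)         2*cos(2*pi/9)        -1                   2*cos(4*pi/9)        0                          

Spot check: chi_5 (2d, j=3) on {e} = 2.

Explanation: D_9 has order 2*9 = 18 with 6 conjugacy classes, hence 6 irreducibles. Sum of squared dims 1 + 1 + 4 + 4 + 4 + 4 = 18 = |G|. Linear characters come from the abelianisation; the 2-dimensional irreps have character r^k -> 2*cos(2*pi*j*k/9), reflections -> 0.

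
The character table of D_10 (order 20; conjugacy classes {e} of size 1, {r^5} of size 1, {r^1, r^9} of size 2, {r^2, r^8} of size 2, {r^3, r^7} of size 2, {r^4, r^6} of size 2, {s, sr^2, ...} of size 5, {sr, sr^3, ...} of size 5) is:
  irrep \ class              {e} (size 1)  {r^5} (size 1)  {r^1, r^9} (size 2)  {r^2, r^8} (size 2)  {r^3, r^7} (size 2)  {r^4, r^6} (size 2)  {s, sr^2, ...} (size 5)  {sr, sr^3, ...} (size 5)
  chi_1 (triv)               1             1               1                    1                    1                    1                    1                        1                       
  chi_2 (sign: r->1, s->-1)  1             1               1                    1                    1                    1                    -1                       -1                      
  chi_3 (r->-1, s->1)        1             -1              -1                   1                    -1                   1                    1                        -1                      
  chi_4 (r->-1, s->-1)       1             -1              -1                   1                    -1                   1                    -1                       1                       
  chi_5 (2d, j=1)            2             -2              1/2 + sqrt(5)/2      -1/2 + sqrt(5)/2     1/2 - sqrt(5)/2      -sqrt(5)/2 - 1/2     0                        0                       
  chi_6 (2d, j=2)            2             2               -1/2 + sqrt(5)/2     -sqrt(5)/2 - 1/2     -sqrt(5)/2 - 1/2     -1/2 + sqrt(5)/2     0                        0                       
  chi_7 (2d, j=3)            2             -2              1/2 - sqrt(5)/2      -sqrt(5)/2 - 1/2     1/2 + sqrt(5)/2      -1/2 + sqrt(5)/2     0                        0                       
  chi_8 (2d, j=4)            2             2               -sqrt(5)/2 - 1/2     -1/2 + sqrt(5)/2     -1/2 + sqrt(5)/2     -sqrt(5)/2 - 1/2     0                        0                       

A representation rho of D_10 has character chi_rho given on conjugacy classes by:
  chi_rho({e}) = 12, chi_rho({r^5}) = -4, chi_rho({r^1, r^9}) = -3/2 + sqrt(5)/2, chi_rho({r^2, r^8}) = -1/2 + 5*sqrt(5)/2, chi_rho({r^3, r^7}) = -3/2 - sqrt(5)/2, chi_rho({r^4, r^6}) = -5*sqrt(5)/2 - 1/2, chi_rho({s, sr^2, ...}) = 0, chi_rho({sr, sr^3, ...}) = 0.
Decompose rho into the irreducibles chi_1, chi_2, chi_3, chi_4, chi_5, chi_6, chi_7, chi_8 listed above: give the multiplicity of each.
Multiplicities: chi_1: 0, chi_2: 0, chi_3: 1, chi_4: 1, chi_5: 3, chi_6: 0, chi_7: 0, chi_8: 2.

Why: Use <chi_rho, chi> = (1/|G|) sum_C |C| * chi_rho(C) * conj(chi(C)) with |G| = 20 for each irreducible chi in the table:
  <chi_rho, chi_1> = (1/20)[1*(12)*conj(1) + 1*(-4)*conj(1) + 2*(-3/2 + sqrt(5)/2)*conj(1) + 2*(-1/2 + 5*sqrt(5)/2)*conj(1) + 2*(-3/2 - sqrt(5)/2)*conj(1) + 2*(-5*sqrt(5)/2 - 1/2)*conj(1) + 5*(0)*conj(1) + 5*(0)*conj(1)]
      = (1/20)[(12) + (-4) + (-3 + sqrt(5)) + (-1 + 5*sqrt(5)) + (-3 - sqrt(5)) + (-5*sqrt(5) - 1) + (0) + (0)] = 0/20 = 0
  <chi_rho, chi_2> = (1/20)[1*(12)*conj(1) + 1*(-4)*conj(1) + 2*(-3/2 + sqrt(5)/2)*conj(1) + 2*(-1/2 + 5*sqrt(5)/2)*conj(1) + 2*(-3/2 - sqrt(5)/2)*conj(1) + 2*(-5*sqrt(5)/2 - 1/2)*conj(1) + 5*(0)*conj(-1) + 5*(0)*conj(-1)]
      = (1/20)[(12) + (-4) + (-3 + sqrt(5)) + (-1 + 5*sqrt(5)) + (-3 - sqrt(5)) + (-5*sqrt(5) - 1) + (0) + (0)] = 0/20 = 0
  <chi_rho, chi_3> = (1/20)[1*(12)*conj(1) + 1*(-4)*conj(-1) + 2*(-3/2 + sqrt(5)/2)*conj(-1) + 2*(-1/2 + 5*sqrt(5)/2)*conj(1) + 2*(-3/2 - sqrt(5)/2)*conj(-1) + 2*(-5*sqrt(5)/2 - 1/2)*conj(1) + 5*(0)*conj(1) + 5*(0)*conj(-1)]
      = (1/20)[(12) + (4) + (3 - sqrt(5)) + (-1 + 5*sqrt(5)) + (sqrt(5) + 3) + (-5*sqrt(5) - 1) + (0) + (0)] = 20/20 = 1
  <chi_rho, chi_4> = (1/20)[1*(12)*conj(1) + 1*(-4)*conj(-1) + 2*(-3/2 + sqrt(5)/2)*conj(-1) + 2*(-1/2 + 5*sqrt(5)/2)*conj(1) + 2*(-3/2 - sqrt(5)/2)*conj(-1) + 2*(-5*sqrt(5)/2 - 1/2)*conj(1) + 5*(0)*conj(-1) + 5*(0)*conj(1)]
      = (1/20)[(12) + (4) + (3 - sqrt(5)) + (-1 + 5*sqrt(5)) + (sqrt(5) + 3) + (-5*sqrt(5) - 1) + (0) + (0)] = 20/20 = 1
  <chi_rho, chi_5> = (1/20)[1*(12)*conj(2) + 1*(-4)*conj(-2) + 2*(-3/2 + sqrt(5)/2)*conj(1/2 + sqrt(5)/2) + 2*(-1/2 + 5*sqrt(5)/2)*conj(-1/2 + sqrt(5)/2) + 2*(-3/2 - sqrt(5)/2)*conj(1/2 - sqrt(5)/2) + 2*(-5*sqrt(5)/2 - 1/2)*conj(-sqrt(5)/2 - 1/2) + 5*(0)*conj(0) + 5*(0)*conj(0)]
      = (1/20)[(24) + (8) + (1 - sqrt(5)) + (13 - 3*sqrt(5)) + (1 + sqrt(5)) + (3*sqrt(5) + 13) + (0) + (0)] = 60/20 = 3
  <chi_rho, chi_6> = (1/20)[1*(12)*conj(2) + 1*(-4)*conj(2) + 2*(-3/2 + sqrt(5)/2)*conj(-1/2 + sqrt(5)/2) + 2*(-1/2 + 5*sqrt(5)/2)*conj(-sqrt(5)/2 - 1/2) + 2*(-3/2 - sqrt(5)/2)*conj(-sqrt(5)/2 - 1/2) + 2*(-5*sqrt(5)/2 - 1/2)*conj(-1/2 + sqrt(5)/2) + 5*(0)*conj(0) + 5*(0)*conj(0)]
      = (1/20)[(24) + (-8) + (4 - 2*sqrt(5)) + (-12 - 2*sqrt(5)) + (4 + 2*sqrt(5)) + (-12 + 2*sqrt(5)) + (0) + (0)] = 0/20 = 0
  <chi_rho, chi_7> = (1/20)[1*(12)*conj(2) + 1*(-4)*conj(-2) + 2*(-3/2 + sqrt(5)/2)*conj(1/2 - sqrt(5)/2) + 2*(-1/2 + 5*sqrt(5)/2)*conj(-sqrt(5)/2 - 1/2) + 2*(-3/2 - sqrt(5)/2)*conj(1/2 + sqrt(5)/2) + 2*(-5*sqrt(5)/2 - 1/2)*conj(-1/2 + sqrt(5)/2) + 5*(0)*conj(0) + 5*(0)*conj(0)]
      = (1/20)[(24) + (8) + (-4 + 2*sqrt(5)) + (-12 - 2*sqrt(5)) + (-2*sqrt(5) - 4) + (-12 + 2*sqrt(5)) + (0) + (0)] = 0/20 = 0
  <chi_rho, chi_8> = (1/20)[1*(12)*conj(2) + 1*(-4)*conj(2) + 2*(-3/2 + sqrt(5)/2)*conj(-sqrt(5)/2 - 1/2) + 2*(-1/2 + 5*sqrt(5)/2)*conj(-1/2 + sqrt(5)/2) + 2*(-3/2 - sqrt(5)/2)*conj(-1/2 + sqrt(5)/2) + 2*(-5*sqrt(5)/2 - 1/2)*conj(-sqrt(5)/2 - 1/2) + 5*(0)*conj(0) + 5*(0)*conj(0)]
      = (1/20)[(24) + (-8) + (-1 + sqrt(5)) + (13 - 3*sqrt(5)) + (-sqrt(5) - 1) + (3*sqrt(5) + 13) + (0) + (0)] = 40/20 = 2
Dimension check: dim(rho) = sum (mult * dim) = 0*1 + 0*1 + 1*1 + 1*1 + 3*2 + 0*2 + 0*2 + 2*2 = 12 = chi_rho(e) = 12.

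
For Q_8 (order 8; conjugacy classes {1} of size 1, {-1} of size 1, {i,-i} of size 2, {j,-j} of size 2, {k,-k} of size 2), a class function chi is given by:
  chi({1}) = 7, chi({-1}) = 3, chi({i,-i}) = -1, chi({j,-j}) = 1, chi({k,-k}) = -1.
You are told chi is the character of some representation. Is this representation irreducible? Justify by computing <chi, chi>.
Not irreducible (reducible): <chi, chi> = 8 > 1.

Working: <chi, chi> = (1/|G|) sum_C |C| * |chi(C)|^2 = (1/8)[1*|7|^2 + 1*|3|^2 + 2*|-1|^2 + 2*|1|^2 + 2*|-1|^2]
  = (1/8)[(49) + (9) + (2) + (2) + (2)] = 64/8 = 8.
A character is irreducible iff <chi, chi> = 1, so this representation is reducible.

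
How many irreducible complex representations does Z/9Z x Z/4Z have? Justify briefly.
36

Why: The number of irreducible complex representations of a finite group equals its number of conjugacy classes. Z/9Z x Z/4Z is abelian of order 36, so every element is its own conjugacy class: 36 classes, so Z/9Z x Z/4Z (order 36) has exactly 36 irreducible complex representations.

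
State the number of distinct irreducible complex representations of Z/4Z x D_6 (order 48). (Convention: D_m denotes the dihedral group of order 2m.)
24

Justification: The number of irreducible complex representations of a finite group equals its number of conjugacy classes. For a direct product, #classes(G x H) = #classes(G) * #classes(H). Z/4Z has 4 classes (abelian), D_6 has 6 classes, so 4 * 6 = 24, so Z/4Z x D_6 (order 48) has exactly 24 irreducible complex representations.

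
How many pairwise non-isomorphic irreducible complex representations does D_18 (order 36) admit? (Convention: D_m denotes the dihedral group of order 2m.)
12

Explanation: The number of irreducible complex representations of a finite group equals its number of conjugacy classes. D_18 has 12 conjugacy classes (n/2 + 3 for n even), so D_18 (order 36) has exactly 12 irreducible complex representations.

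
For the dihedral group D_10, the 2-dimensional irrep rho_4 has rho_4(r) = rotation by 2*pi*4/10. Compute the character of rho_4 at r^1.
chi_{rho_4}(r^1) = 2*cos(2*pi*4*1/10) = -sqrt(5)/2 - 1/2

Argument: rho_4(r^1) is rotation by angle 2*pi*4*1/10, whose trace is 2*cos(2*pi*4*1/10) = -sqrt(5)/2 - 1/2.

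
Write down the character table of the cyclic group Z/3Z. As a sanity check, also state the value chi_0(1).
Character table of Z/3Z (irreps indexed chi_0,...,chi_2 with chi_k(m) = zeta_3^(k*m), zeta_3 = exp(2*pi*i/3)):
  irrep \ class  {0} (size 1)  {1} (size 1)    {2} (size 1)  
  chi_0          1             1               1             
  chi_1          1             exp(2*I*pi/3)   exp(-2*I*pi/3)
  chi_2          1             exp(-2*I*pi/3)  exp(2*I*pi/3) 

Spot check: chi_0(1) = zeta_3^(0*1) = zeta_3^0 = 1.

Working: Z/3Z is abelian, so all 3 irreducible complex representations are 1-dimensional. They are given by chi_k(m) = zeta_3^(k*m) for k = 0,...,2. Row orthogonality: sum_m chi_k(m) conj(chi_l(m)) = 3 * [k = l].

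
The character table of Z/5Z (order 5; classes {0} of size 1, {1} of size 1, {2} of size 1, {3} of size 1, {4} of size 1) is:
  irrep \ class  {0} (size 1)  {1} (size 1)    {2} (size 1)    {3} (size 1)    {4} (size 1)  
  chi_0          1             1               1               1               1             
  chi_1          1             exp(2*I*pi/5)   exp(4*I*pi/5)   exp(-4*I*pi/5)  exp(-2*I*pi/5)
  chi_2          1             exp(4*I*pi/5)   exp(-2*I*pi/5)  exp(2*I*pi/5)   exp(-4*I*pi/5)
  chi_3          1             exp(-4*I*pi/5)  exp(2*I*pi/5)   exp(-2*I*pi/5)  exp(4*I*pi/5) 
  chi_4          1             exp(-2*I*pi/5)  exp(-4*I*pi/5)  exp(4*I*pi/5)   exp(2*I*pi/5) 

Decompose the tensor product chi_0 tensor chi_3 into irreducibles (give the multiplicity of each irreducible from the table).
chi_0 tensor chi_3 = chi_3 (all other irreducibles have multiplicity 0).

Why: The character of a tensor product is the pointwise product (chi_0 * chi_3)(C) = chi_0(C) * chi_3(C):
  {0}: (1)*(1), {1}: (1)*(exp(-4*I*pi/5)), {2}: (1)*(exp(2*I*pi/5)), {3}: (1)*(exp(-2*I*pi/5)), {4}: (1)*(exp(4*I*pi/5))
so (chi_0 * chi_3) takes values
  {0} -> 1, {1} -> exp(-4*I*pi/5), {2} -> exp(2*I*pi/5), {3} -> exp(-2*I*pi/5), {4} -> exp(4*I*pi/5).
Now take the inner product of this character with each irreducible chi from the table, <chi_0*chi_3, chi> = (1/5) sum_C |C| (chi_0*chi_3)(C) conj(chi(C)):
  <chi_0*chi_3, chi_0> = (1/5)[1*(1)*conj(1) + 1*(exp(-4*I*pi/5))*conj(1) + 1*(exp(2*I*pi/5))*conj(1) + 1*(exp(-2*I*pi/5))*conj(1) + 1*(exp(4*I*pi/5))*conj(1)]
      = (1/5)[(1) + (exp(-4*I*pi/5)) + (exp(2*I*pi/5)) + (exp(-2*I*pi/5)) + (exp(4*I*pi/5))] = 0/5 = 0
  <chi_0*chi_3, chi_1> = (1/5)[1*(1)*conj(1) + 1*(exp(-4*I*pi/5))*conj(exp(2*I*pi/5)) + 1*(exp(2*I*pi/5))*conj(exp(4*I*pi/5)) + 1*(exp(-2*I*pi/5))*conj(exp(-4*I*pi/5)) + 1*(exp(4*I*pi/5))*conj(exp(-2*I*pi/5))]
      = (1/5)[(1) + (exp(4*I*pi/5)) + (exp(-2*I*pi/5)) + (exp(2*I*pi/5)) + (exp(-4*I*pi/5))] = 0/5 = 0
  <chi_0*chi_3, chi_2> = (1/5)[1*(1)*conj(1) + 1*(exp(-4*I*pi/5))*conj(exp(4*I*pi/5)) + 1*(exp(2*I*pi/5))*conj(exp(-2*I*pi/5)) + 1*(exp(-2*I*pi/5))*conj(exp(2*I*pi/5)) + 1*(exp(4*I*pi/5))*conj(exp(-4*I*pi/5))]
      = (1/5)[(1) + (exp(2*I*pi/5)) + (exp(4*I*pi/5)) + (exp(-4*I*pi/5)) + (exp(-2*I*pi/5))] = 0/5 = 0
  <chi_0*chi_3, chi_3> = (1/5)[1*(1)*conj(1) + 1*(exp(-4*I*pi/5))*conj(exp(-4*I*pi/5)) + 1*(exp(2*I*pi/5))*conj(exp(2*I*pi/5)) + 1*(exp(-2*I*pi/5))*conj(exp(-2*I*pi/5)) + 1*(exp(4*I*pi/5))*conj(exp(4*I*pi/5))]
      = (1/5)[(1) + (1) + (1) + (1) + (1)] = 5/5 = 1
  <chi_0*chi_3, chi_4> = (1/5)[1*(1)*conj(1) + 1*(exp(-4*I*pi/5))*conj(exp(-2*I*pi/5)) + 1*(exp(2*I*pi/5))*conj(exp(-4*I*pi/5)) + 1*(exp(-2*I*pi/5))*conj(exp(4*I*pi/5)) + 1*(exp(4*I*pi/5))*conj(exp(2*I*pi/5))]
      = (1/5)[(1) + (exp(-2*I*pi/5)) + (exp(-4*I*pi/5)) + (exp(4*I*pi/5)) + (exp(2*I*pi/5))] = 0/5 = 0
(Exp terms are combined using exp(i*s)*conj(exp(i*t)) = exp(i*(s-t)), and sums of them are collapsed using the identity that for every m > 1 the m distinct m-th roots of unity sum to 0, e.g. 1 + exp(2*I*pi/3) + exp(-2*I*pi/3) = 0.)
Hence the multiplicities are chi_3: 1. Dimension check: dim(chi_0)*dim(chi_3) = 1*1 = 1 and sum (mult * dim) = 1*1 = 1.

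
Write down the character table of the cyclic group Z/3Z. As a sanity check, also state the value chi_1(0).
Character table of Z/3Z (irreps indexed chi_0,...,chi_2 with chi_k(m) = zeta_3^(k*m), zeta_3 = exp(2*pi*i/3)):
  irrep \ class  {0} (size 1)  {1} (size 1)    {2} (size 1)  
  chi_0          1             1               1             
  chi_1          1             exp(2*I*pi/3)   exp(-2*I*pi/3)
  chi_2          1             exp(-2*I*pi/3)  exp(2*I*pi/3) 

Spot check: chi_1(0) = zeta_3^(1*0) = zeta_3^0 = 1.

Derivation: Z/3Z is abelian, so all 3 irreducible complex representations are 1-dimensional. They are given by chi_k(m) = zeta_3^(k*m) for k = 0,...,2. Row orthogonality: sum_m chi_k(m) conj(chi_l(m)) = 3 * [k = l].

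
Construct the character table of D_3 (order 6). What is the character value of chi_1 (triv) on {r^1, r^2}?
Conjugacy classes: {e} of size 1, {r^1, r^2} of size 2, {s, sr, ..., sr^2} of size 3.
Character table:
  irrep \ class              {e} (size 1)  {r^1, r^2} (size 2)  {s, sr, ..., sr^2} (size 3)
  chi_1 (triv)               1             1                    1                          
  chi_2 (sign: r->1, s->-1)  1             1                    -1                         
  chi_3 (2d, j=1)            2             -1                   0                          

Spot check: chi_1 (triv) on {r^1, r^2} = 1.

Derivation: D_3 has order 2*3 = 6 with 3 conjugacy classes, hence 3 irreducibles. Sum of squared dims 1 + 1 + 4 = 6 = |G|. Linear characters come from the abelianisation; the 2-dimensional irreps have character r^k -> 2*cos(2*pi*j*k/3), reflections -> 0.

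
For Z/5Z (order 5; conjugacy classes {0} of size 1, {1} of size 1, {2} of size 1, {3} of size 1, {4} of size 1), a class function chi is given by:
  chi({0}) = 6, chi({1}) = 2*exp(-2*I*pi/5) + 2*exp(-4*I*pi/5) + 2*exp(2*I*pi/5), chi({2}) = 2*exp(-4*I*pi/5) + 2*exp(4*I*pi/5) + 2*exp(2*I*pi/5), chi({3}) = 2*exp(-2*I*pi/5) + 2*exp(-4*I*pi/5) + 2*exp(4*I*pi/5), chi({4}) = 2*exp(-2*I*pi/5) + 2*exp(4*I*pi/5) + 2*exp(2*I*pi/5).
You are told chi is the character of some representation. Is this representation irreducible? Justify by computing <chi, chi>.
Not irreducible (reducible): <chi, chi> = 12 > 1.

Why: <chi, chi> = (1/|G|) sum_C |C| * |chi(C)|^2 = (1/5)[1*|6|^2 + 1*|2*exp(-2*I*pi/5) + 2*exp(-4*I*pi/5) + 2*exp(2*I*pi/5)|^2 + 1*|2*exp(-4*I*pi/5) + 2*exp(4*I*pi/5) + 2*exp(2*I*pi/5)|^2 + 1*|2*exp(-2*I*pi/5) + 2*exp(-4*I*pi/5) + 2*exp(4*I*pi/5)|^2 + 1*|2*exp(-2*I*pi/5) + 2*exp(4*I*pi/5) + 2*exp(2*I*pi/5)|^2]
  = (1/5)[(36) + (12 + 8*exp(-4*I*pi/5) + 4*exp(-2*I*pi/5) + 4*exp(2*I*pi/5) + 8*exp(4*I*pi/5)) + (12 + 8*exp(-2*I*pi/5) + 4*exp(-4*I*pi/5) + 4*exp(4*I*pi/5) + 8*exp(2*I*pi/5)) + (12 + 8*exp(-2*I*pi/5) + 4*exp(-4*I*pi/5) + 4*exp(4*I*pi/5) + 8*exp(2*I*pi/5)) + (12 + 8*exp(-4*I*pi/5) + 4*exp(-2*I*pi/5) + 4*exp(2*I*pi/5) + 8*exp(4*I*pi/5))] = 60/5 = 12.
(Exp terms are combined using exp(i*s)*conj(exp(i*t)) = exp(i*(s-t)), and sums of them are collapsed using the identity that for every m > 1 the m distinct m-th roots of unity sum to 0, e.g. 1 + exp(2*I*pi/3) + exp(-2*I*pi/3) = 0.)
A character is irreducible iff <chi, chi> = 1, so this representation is reducible.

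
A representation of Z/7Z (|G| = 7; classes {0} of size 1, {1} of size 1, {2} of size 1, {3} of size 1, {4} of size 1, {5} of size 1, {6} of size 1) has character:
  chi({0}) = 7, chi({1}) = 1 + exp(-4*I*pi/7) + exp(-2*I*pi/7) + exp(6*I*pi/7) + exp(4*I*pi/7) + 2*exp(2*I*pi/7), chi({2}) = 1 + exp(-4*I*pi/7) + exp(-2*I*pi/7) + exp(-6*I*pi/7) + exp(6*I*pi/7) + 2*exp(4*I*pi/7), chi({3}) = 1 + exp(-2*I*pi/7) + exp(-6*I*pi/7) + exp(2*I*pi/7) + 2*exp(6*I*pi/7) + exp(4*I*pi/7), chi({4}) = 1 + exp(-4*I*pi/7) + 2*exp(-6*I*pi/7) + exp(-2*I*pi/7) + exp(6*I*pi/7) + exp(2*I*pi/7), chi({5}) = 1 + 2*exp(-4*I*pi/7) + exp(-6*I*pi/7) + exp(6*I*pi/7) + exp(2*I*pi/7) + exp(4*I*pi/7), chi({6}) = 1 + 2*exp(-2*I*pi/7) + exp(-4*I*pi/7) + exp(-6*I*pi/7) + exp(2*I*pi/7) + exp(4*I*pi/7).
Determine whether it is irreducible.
Not irreducible (reducible): <chi, chi> = 9 > 1.

Justification: <chi, chi> = (1/|G|) sum_C |C| * |chi(C)|^2 = (1/7)[1*|7|^2 + 1*|1 + exp(-4*I*pi/7) + exp(-2*I*pi/7) + exp(6*I*pi/7) + exp(4*I*pi/7) + 2*exp(2*I*pi/7)|^2 + 1*|1 + exp(-4*I*pi/7) + exp(-2*I*pi/7) + exp(-6*I*pi/7) + exp(6*I*pi/7) + 2*exp(4*I*pi/7)|^2 + 1*|1 + exp(-2*I*pi/7) + exp(-6*I*pi/7) + exp(2*I*pi/7) + 2*exp(6*I*pi/7) + exp(4*I*pi/7)|^2 + 1*|1 + exp(-4*I*pi/7) + 2*exp(-6*I*pi/7) + exp(-2*I*pi/7) + exp(6*I*pi/7) + exp(2*I*pi/7)|^2 + 1*|1 + 2*exp(-4*I*pi/7) + exp(-6*I*pi/7) + exp(6*I*pi/7) + exp(2*I*pi/7) + exp(4*I*pi/7)|^2 + 1*|1 + 2*exp(-2*I*pi/7) + exp(-4*I*pi/7) + exp(-6*I*pi/7) + exp(2*I*pi/7) + exp(4*I*pi/7)|^2]
  = (1/7)[(49) + (9 + 7*exp(-4*I*pi/7) + 7*exp(-2*I*pi/7) + 6*exp(-6*I*pi/7) + 6*exp(6*I*pi/7) + 7*exp(2*I*pi/7) + 7*exp(4*I*pi/7)) + (9 + 7*exp(-4*I*pi/7) + 6*exp(-2*I*pi/7) + 7*exp(-6*I*pi/7) + 7*exp(6*I*pi/7) + 6*exp(2*I*pi/7) + 7*exp(4*I*pi/7)) + (9 + 6*exp(-4*I*pi/7) + 7*exp(-2*I*pi/7) + 7*exp(-6*I*pi/7) + 7*exp(6*I*pi/7) + 7*exp(2*I*pi/7) + 6*exp(4*I*pi/7)) + (9 + 6*exp(-4*I*pi/7) + 7*exp(-2*I*pi/7) + 7*exp(-6*I*pi/7) + 7*exp(6*I*pi/7) + 7*exp(2*I*pi/7) + 6*exp(4*I*pi/7)) + (9 + 7*exp(-4*I*pi/7) + 6*exp(-2*I*pi/7) + 7*exp(-6*I*pi/7) + 7*exp(6*I*pi/7) + 6*exp(2*I*pi/7) + 7*exp(4*I*pi/7)) + (9 + 7*exp(-4*I*pi/7) + 7*exp(-2*I*pi/7) + 6*exp(-6*I*pi/7) + 6*exp(6*I*pi/7) + 7*exp(2*I*pi/7) + 7*exp(4*I*pi/7))] = 63/7 = 9.
(Exp terms are combined using exp(i*s)*conj(exp(i*t)) = exp(i*(s-t)), and sums of them are collapsed using the identity that for every m > 1 the m distinct m-th roots of unity sum to 0, e.g. 1 + exp(2*I*pi/3) + exp(-2*I*pi/3) = 0.)
A character is irreducible iff <chi, chi> = 1, so this representation is reducible.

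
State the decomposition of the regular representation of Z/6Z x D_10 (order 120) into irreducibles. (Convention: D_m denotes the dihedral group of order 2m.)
Each irreducible V_i of dimension d_i appears with multiplicity d_i, i.e. rho_reg = (direct sum over all irreducibles V_i) d_i V_i. The irreducible dimensions for Z/6Z x D_10 are 1, 1, 1, 1, 1, 1, 1, 1, 1, 1, 1, 1, 1, 1, 1, 1, 1, 1, 1, 1, 1, 1, 1, 1, 2, 2, 2, 2, 2, 2, 2, 2, 2, 2, 2, 2, 2, 2, 2, 2, 2, 2, 2, 2, 2, 2, 2, 2: 24 irreducibles of dimension 1, each with multiplicity 1; 24 irreducibles of dimension 2, each with multiplicity 2. Total dimension 24*1*1 + 24*2*2 = 120 = |G|.

Working: General theorem: in the regular representation of a finite group G, each irreducible appears with multiplicity equal to its dimension. Check: dim(rho_reg) = sum d_i^2 = 1 + 1 + 1 + 1 + 1 + 1 + 1 + 1 + 1 + 1 + 1 + 1 + 1 + 1 + 1 + 1 + 1 + 1 + 1 + 1 + 1 + 1 + 1 + 1 + 4 + 4 + 4 + 4 + 4 + 4 + 4 + 4 + 4 + 4 + 4 + 4 + 4 + 4 + 4 + 4 + 4 + 4 + 4 + 4 + 4 + 4 + 4 + 4 = 120 = |G|.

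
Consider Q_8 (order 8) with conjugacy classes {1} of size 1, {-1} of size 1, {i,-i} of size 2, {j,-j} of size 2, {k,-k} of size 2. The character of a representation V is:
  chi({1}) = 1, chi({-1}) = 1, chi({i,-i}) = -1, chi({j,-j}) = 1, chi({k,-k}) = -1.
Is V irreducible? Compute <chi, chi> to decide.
Irreducible: <chi, chi> = 1.

Explanation: <chi, chi> = (1/|G|) sum_C |C| * |chi(C)|^2 = (1/8)[1*|1|^2 + 1*|1|^2 + 2*|-1|^2 + 2*|1|^2 + 2*|-1|^2]
  = (1/8)[(1) + (1) + (2) + (2) + (2)] = 8/8 = 1.
A character is irreducible iff <chi, chi> = 1, so this representation is irreducible.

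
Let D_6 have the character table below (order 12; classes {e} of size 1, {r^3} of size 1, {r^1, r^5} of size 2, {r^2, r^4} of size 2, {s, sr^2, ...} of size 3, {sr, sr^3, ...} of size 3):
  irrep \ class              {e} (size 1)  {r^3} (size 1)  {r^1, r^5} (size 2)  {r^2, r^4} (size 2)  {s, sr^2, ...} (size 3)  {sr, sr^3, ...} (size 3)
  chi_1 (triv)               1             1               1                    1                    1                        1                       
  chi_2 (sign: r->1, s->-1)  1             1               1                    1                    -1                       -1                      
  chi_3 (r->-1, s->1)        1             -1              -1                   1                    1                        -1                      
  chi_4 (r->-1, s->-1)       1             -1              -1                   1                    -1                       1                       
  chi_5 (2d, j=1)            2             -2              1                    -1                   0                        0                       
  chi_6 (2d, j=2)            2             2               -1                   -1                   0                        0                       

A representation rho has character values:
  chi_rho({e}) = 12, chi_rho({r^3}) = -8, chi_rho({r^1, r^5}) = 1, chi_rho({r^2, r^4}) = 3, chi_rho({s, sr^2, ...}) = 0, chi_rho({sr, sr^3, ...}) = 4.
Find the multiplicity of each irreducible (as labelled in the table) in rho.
Multiplicities: chi_1: 2, chi_2: 0, chi_3: 1, chi_4: 3, chi_5: 3, chi_6: 0.

Why: Use <chi_rho, chi> = (1/|G|) sum_C |C| * chi_rho(C) * conj(chi(C)) with |G| = 12 for each irreducible chi in the table:
  <chi_rho, chi_1> = (1/12)[1*(12)*conj(1) + 1*(-8)*conj(1) + 2*(1)*conj(1) + 2*(3)*conj(1) + 3*(0)*conj(1) + 3*(4)*conj(1)]
      = (1/12)[(12) + (-8) + (2) + (6) + (0) + (12)] = 24/12 = 2
  <chi_rho, chi_2> = (1/12)[1*(12)*conj(1) + 1*(-8)*conj(1) + 2*(1)*conj(1) + 2*(3)*conj(1) + 3*(0)*conj(-1) + 3*(4)*conj(-1)]
      = (1/12)[(12) + (-8) + (2) + (6) + (0) + (-12)] = 0/12 = 0
  <chi_rho, chi_3> = (1/12)[1*(12)*conj(1) + 1*(-8)*conj(-1) + 2*(1)*conj(-1) + 2*(3)*conj(1) + 3*(0)*conj(1) + 3*(4)*conj(-1)]
      = (1/12)[(12) + (8) + (-2) + (6) + (0) + (-12)] = 12/12 = 1
  <chi_rho, chi_4> = (1/12)[1*(12)*conj(1) + 1*(-8)*conj(-1) + 2*(1)*conj(-1) + 2*(3)*conj(1) + 3*(0)*conj(-1) + 3*(4)*conj(1)]
      = (1/12)[(12) + (8) + (-2) + (6) + (0) + (12)] = 36/12 = 3
  <chi_rho, chi_5> = (1/12)[1*(12)*conj(2) + 1*(-8)*conj(-2) + 2*(1)*conj(1) + 2*(3)*conj(-1) + 3*(0)*conj(0) + 3*(4)*conj(0)]
      = (1/12)[(24) + (16) + (2) + (-6) + (0) + (0)] = 36/12 = 3
  <chi_rho, chi_6> = (1/12)[1*(12)*conj(2) + 1*(-8)*conj(2) + 2*(1)*conj(-1) + 2*(3)*conj(-1) + 3*(0)*conj(0) + 3*(4)*conj(0)]
      = (1/12)[(24) + (-16) + (-2) + (-6) + (0) + (0)] = 0/12 = 0
Dimension check: dim(rho) = sum (mult * dim) = 2*1 + 0*1 + 1*1 + 3*1 + 3*2 + 0*2 = 12 = chi_rho(e) = 12.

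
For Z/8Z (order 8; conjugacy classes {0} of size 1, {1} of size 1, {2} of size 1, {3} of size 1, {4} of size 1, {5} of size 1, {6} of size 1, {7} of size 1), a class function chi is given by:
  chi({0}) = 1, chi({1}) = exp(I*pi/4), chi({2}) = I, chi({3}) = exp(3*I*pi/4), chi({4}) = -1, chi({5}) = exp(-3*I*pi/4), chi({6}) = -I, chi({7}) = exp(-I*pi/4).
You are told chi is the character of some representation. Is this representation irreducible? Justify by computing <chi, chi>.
Irreducible: <chi, chi> = 1.

Reasoning: <chi, chi> = (1/|G|) sum_C |C| * |chi(C)|^2 = (1/8)[1*|1|^2 + 1*|exp(I*pi/4)|^2 + 1*|I|^2 + 1*|exp(3*I*pi/4)|^2 + 1*|-1|^2 + 1*|exp(-3*I*pi/4)|^2 + 1*|-I|^2 + 1*|exp(-I*pi/4)|^2]
  = (1/8)[(1) + (1) + (1) + (1) + (1) + (1) + (1) + (1)] = 8/8 = 1.
(Exp terms are combined using exp(i*s)*conj(exp(i*t)) = exp(i*(s-t)), and sums of them are collapsed using the identity that for every m > 1 the m distinct m-th roots of unity sum to 0, e.g. 1 + exp(2*I*pi/3) + exp(-2*I*pi/3) = 0.)
A character is irreducible iff <chi, chi> = 1, so this representation is irreducible.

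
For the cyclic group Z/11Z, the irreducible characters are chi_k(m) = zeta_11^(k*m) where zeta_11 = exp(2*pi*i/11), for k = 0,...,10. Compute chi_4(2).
chi_4(2) = zeta_11^8 = exp(-6*I*pi/11)

Reasoning: chi_4(2) = zeta_11^(4*2) = zeta_11^8. Since zeta_11^11 = 1, this equals zeta_11^8 = exp(2*pi*i*8/11) = exp(-6*I*pi/11).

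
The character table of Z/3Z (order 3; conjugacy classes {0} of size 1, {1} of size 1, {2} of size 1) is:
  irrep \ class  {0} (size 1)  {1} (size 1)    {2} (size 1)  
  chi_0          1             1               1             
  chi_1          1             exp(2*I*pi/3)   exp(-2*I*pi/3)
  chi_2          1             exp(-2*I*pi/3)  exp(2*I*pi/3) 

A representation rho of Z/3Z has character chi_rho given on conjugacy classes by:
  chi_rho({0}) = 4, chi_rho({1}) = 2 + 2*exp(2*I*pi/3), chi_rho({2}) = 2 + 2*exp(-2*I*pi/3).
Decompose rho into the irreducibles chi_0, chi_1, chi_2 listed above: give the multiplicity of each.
Multiplicities: chi_0: 2, chi_1: 2, chi_2: 0.

Why: Use <chi_rho, chi> = (1/|G|) sum_C |C| * chi_rho(C) * conj(chi(C)) with |G| = 3 for each irreducible chi in the table:
  <chi_rho, chi_0> = (1/3)[1*(4)*conj(1) + 1*(2 + 2*exp(2*I*pi/3))*conj(1) + 1*(2 + 2*exp(-2*I*pi/3))*conj(1)]
      = (1/3)[(4) + (2 + 2*exp(2*I*pi/3)) + (2 + 2*exp(-2*I*pi/3))] = 6/3 = 2
  <chi_rho, chi_1> = (1/3)[1*(4)*conj(1) + 1*(2 + 2*exp(2*I*pi/3))*conj(exp(2*I*pi/3)) + 1*(2 + 2*exp(-2*I*pi/3))*conj(exp(-2*I*pi/3))]
      = (1/3)[(4) + (2 + 2*exp(-2*I*pi/3)) + (2 + 2*exp(2*I*pi/3))] = 6/3 = 2
  <chi_rho, chi_2> = (1/3)[1*(4)*conj(1) + 1*(2 + 2*exp(2*I*pi/3))*conj(exp(-2*I*pi/3)) + 1*(2 + 2*exp(-2*I*pi/3))*conj(exp(2*I*pi/3))]
      = (1/3)[(4) + (-2) + (-2)] = 0/3 = 0
(Exp terms are combined using exp(i*s)*conj(exp(i*t)) = exp(i*(s-t)), and sums of them are collapsed using the identity that for every m > 1 the m distinct m-th roots of unity sum to 0, e.g. 1 + exp(2*I*pi/3) + exp(-2*I*pi/3) = 0.)
Dimension check: dim(rho) = sum (mult * dim) = 2*1 + 2*1 + 0*1 = 4 = chi_rho(e) = 4.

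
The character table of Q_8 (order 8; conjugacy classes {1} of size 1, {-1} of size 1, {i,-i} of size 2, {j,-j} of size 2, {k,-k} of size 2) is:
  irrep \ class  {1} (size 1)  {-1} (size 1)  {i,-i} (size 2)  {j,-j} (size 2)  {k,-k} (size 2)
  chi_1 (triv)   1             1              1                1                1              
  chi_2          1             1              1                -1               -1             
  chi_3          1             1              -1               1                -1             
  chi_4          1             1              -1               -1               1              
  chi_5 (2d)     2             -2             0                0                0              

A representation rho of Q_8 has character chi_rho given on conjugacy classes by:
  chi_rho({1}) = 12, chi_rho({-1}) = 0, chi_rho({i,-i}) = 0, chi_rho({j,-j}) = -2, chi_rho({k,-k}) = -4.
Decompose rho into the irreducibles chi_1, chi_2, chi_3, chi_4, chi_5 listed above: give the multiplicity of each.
Multiplicities: chi_1: 0, chi_2: 3, chi_3: 2, chi_4: 1, chi_5: 3.

Argument: Use <chi_rho, chi> = (1/|G|) sum_C |C| * chi_rho(C) * conj(chi(C)) with |G| = 8 for each irreducible chi in the table:
  <chi_rho, chi_1> = (1/8)[1*(12)*conj(1) + 1*(0)*conj(1) + 2*(0)*conj(1) + 2*(-2)*conj(1) + 2*(-4)*conj(1)]
      = (1/8)[(12) + (0) + (0) + (-4) + (-8)] = 0/8 = 0
  <chi_rho, chi_2> = (1/8)[1*(12)*conj(1) + 1*(0)*conj(1) + 2*(0)*conj(1) + 2*(-2)*conj(-1) + 2*(-4)*conj(-1)]
      = (1/8)[(12) + (0) + (0) + (4) + (8)] = 24/8 = 3
  <chi_rho, chi_3> = (1/8)[1*(12)*conj(1) + 1*(0)*conj(1) + 2*(0)*conj(-1) + 2*(-2)*conj(1) + 2*(-4)*conj(-1)]
      = (1/8)[(12) + (0) + (0) + (-4) + (8)] = 16/8 = 2
  <chi_rho, chi_4> = (1/8)[1*(12)*conj(1) + 1*(0)*conj(1) + 2*(0)*conj(-1) + 2*(-2)*conj(-1) + 2*(-4)*conj(1)]
      = (1/8)[(12) + (0) + (0) + (4) + (-8)] = 8/8 = 1
  <chi_rho, chi_5> = (1/8)[1*(12)*conj(2) + 1*(0)*conj(-2) + 2*(0)*conj(0) + 2*(-2)*conj(0) + 2*(-4)*conj(0)]
      = (1/8)[(24) + (0) + (0) + (0) + (0)] = 24/8 = 3
Dimension check: dim(rho) = sum (mult * dim) = 0*1 + 3*1 + 2*1 + 1*1 + 3*2 = 12 = chi_rho(e) = 12.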